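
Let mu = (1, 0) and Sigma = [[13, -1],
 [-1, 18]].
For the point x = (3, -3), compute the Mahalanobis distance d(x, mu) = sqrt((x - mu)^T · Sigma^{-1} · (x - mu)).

Step 1 — centre the observation: (x - mu) = (2, -3).

Step 2 — invert Sigma. det(Sigma) = 13·18 - (-1)² = 233.
  Sigma^{-1} = (1/det) · [[d, -b], [-b, a]] = [[0.0773, 0.0043],
 [0.0043, 0.0558]].

Step 3 — form the quadratic (x - mu)^T · Sigma^{-1} · (x - mu):
  Sigma^{-1} · (x - mu) = (0.1416, -0.1588).
  (x - mu)^T · [Sigma^{-1} · (x - mu)] = (2)·(0.1416) + (-3)·(-0.1588) = 0.7597.

Step 4 — take square root: d = √(0.7597) ≈ 0.8716.

d(x, mu) = √(0.7597) ≈ 0.8716


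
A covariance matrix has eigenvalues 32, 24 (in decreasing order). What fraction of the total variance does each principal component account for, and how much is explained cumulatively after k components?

Step 1 — total variance = trace(Sigma) = Σ λ_i = 32 + 24 = 56.

Step 2 — fraction explained by component i = λ_i / Σ λ:
  PC1: 32/56 = 0.5714
  PC2: 24/56 = 0.4286

Step 3 — cumulative fraction after k components = (λ_1 + ... + λ_k) / Σ λ:
  k = 1: 32/56 = 0.5714
  k = 2: (32 + 24)/56 = 56/56 = 1

Summary (fraction, with percent):

explained: PC1 0.5714 (57.14%), PC2 0.4286 (42.86%);  cumulative: 0.5714, 1


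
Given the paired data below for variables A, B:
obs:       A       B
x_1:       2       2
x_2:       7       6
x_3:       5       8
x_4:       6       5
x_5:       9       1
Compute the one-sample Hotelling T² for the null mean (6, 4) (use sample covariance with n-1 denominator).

Step 1 — sample mean vector:
  mean(A) = (2 + 7 + 5 + 6 + 9) / 5 = 29/5 = 5.8
  mean(B) = (2 + 6 + 8 + 5 + 1) / 5 = 22/5 = 4.4
  x̄ = (5.8, 4.4),  deviation x̄ - mu_0 = (5.8, 4.4) - (6, 4) = (-0.2, 0.4).

Step 2 — sample covariance matrix, S[i,j] = (1/(n-1)) · Σ_k (x_{k,i} - mean_i) · (x_{k,j} - mean_j), divisor n-1 = 4:
  S[A,A] = ((-3.8)·(-3.8) + (1.2)·(1.2) + (-0.8)·(-0.8) + (0.2)·(0.2) + (3.2)·(3.2)) / 4 = 26.8/4 = 6.7
  S[A,B] = ((-3.8)·(-2.4) + (1.2)·(1.6) + (-0.8)·(3.6) + (0.2)·(0.6) + (3.2)·(-3.4)) / 4 = -2.6/4 = -0.65
  S[B,B] = ((-2.4)·(-2.4) + (1.6)·(1.6) + (3.6)·(3.6) + (0.6)·(0.6) + (-3.4)·(-3.4)) / 4 = 33.2/4 = 8.3
  S = [[6.7, -0.65],
 [-0.65, 8.3]].

Step 3 — invert S. det(S) = 6.7·8.3 - (-0.65)² = 55.1875.
  S^{-1} = (1/det) · [[d, -b], [-b, a]] = [[0.1504, 0.0118],
 [0.0118, 0.1214]].

Step 4 — quadratic form (x̄ - mu_0)^T · S^{-1} · (x̄ - mu_0):
  S^{-1} · (x̄ - mu_0) = (-0.0254, 0.0462),
  (x̄ - mu_0)^T · [...] = (-0.2)·(-0.0254) + (0.4)·(0.0462) = 0.0236.

Step 5 — scale by n: T² = 5 · 0.0236 = 0.1178.

T² ≈ 0.1178


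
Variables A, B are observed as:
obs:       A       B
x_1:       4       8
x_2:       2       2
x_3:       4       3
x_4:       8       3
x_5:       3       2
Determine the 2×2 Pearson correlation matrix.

Step 1 — column means:
  mean(A) = (4 + 2 + 4 + 8 + 3) / 5 = 21/5 = 4.2
  mean(B) = (8 + 2 + 3 + 3 + 2) / 5 = 18/5 = 3.6

Step 2 — sample variances and covariances s[i,j] = (1/(n-1)) · Σ_k (x_{k,i} - mean_i) · (x_{k,j} - mean_j), with n-1 = 4:
  s[A,A] = ((-0.2)·(-0.2) + (-2.2)·(-2.2) + (-0.2)·(-0.2) + (3.8)·(3.8) + (-1.2)·(-1.2)) / 4 = 20.8/4 = 5.2
  s[A,B] = ((-0.2)·(4.4) + (-2.2)·(-1.6) + (-0.2)·(-0.6) + (3.8)·(-0.6) + (-1.2)·(-1.6)) / 4 = 2.4/4 = 0.6
  s[B,B] = ((4.4)·(4.4) + (-1.6)·(-1.6) + (-0.6)·(-0.6) + (-0.6)·(-0.6) + (-1.6)·(-1.6)) / 4 = 25.2/4 = 6.3
  Sample standard deviations s_i = √(s[i,i]):
  s(A) = √(5.2) = 2.2804
  s(B) = √(6.3) = 2.51

Step 3 — r_{ij} = s_{ij} / (s_i · s_j):
  r[A,A] = 1 (diagonal).
  r[A,B] = 0.6 / (2.2804 · 2.51) = 0.6 / 5.7236 = 0.1048
  r[B,B] = 1 (diagonal).

R is symmetric with unit diagonal. Assembling:

R = [[1, 0.1048],
 [0.1048, 1]]


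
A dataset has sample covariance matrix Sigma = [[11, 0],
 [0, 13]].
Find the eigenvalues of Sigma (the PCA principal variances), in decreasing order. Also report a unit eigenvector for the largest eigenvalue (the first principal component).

Step 1 — characteristic polynomial of 2×2 Sigma:
  det(Sigma - λI) = λ² - trace · λ + det = 0.
  trace = 11 + 13 = 24, det = 11·13 - (0)² = 143.
Step 2 — discriminant:
  Δ = trace² - 4·det = 576 - 572 = 4.
Step 3 — eigenvalues:
  λ = (trace ± √Δ)/2 = (24 ± 2)/2,
  λ_1 = 13,  λ_2 = 11.

Step 4 — unit eigenvector for λ_1: Sigma is diagonal, so its eigenvectors are the coordinate axes. λ_1 = 13 is the diagonal entry on the second coordinate axis, hence
  v_1 = (0, 1) (||v_1|| = 1).

λ_1 = 13,  λ_2 = 11;  v_1 ≈ (0, 1)


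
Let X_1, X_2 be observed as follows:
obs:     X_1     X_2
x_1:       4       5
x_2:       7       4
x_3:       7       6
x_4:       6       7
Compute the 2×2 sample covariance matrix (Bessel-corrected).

Step 1 — column means:
  mean(X_1) = (4 + 7 + 7 + 6) / 4 = 24/4 = 6
  mean(X_2) = (5 + 4 + 6 + 7) / 4 = 22/4 = 5.5

Step 2 — sample covariance S[i,j] = (1/(n-1)) · Σ_k (x_{k,i} - mean_i) · (x_{k,j} - mean_j), with n-1 = 3.
  S[X_1,X_1] = ((-2)·(-2) + (1)·(1) + (1)·(1) + (0)·(0)) / 3 = 6/3 = 2
  S[X_1,X_2] = ((-2)·(-0.5) + (1)·(-1.5) + (1)·(0.5) + (0)·(1.5)) / 3 = 0/3 = 0
  S[X_2,X_2] = ((-0.5)·(-0.5) + (-1.5)·(-1.5) + (0.5)·(0.5) + (1.5)·(1.5)) / 3 = 5/3 = 1.6667

S is symmetric (S[j,i] = S[i,j]). Assembling:

S = [[2, 0],
 [0, 1.6667]]


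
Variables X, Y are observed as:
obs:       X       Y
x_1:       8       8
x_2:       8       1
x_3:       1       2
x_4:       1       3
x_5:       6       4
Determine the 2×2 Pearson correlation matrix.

Step 1 — column means:
  mean(X) = (8 + 8 + 1 + 1 + 6) / 5 = 24/5 = 4.8
  mean(Y) = (8 + 1 + 2 + 3 + 4) / 5 = 18/5 = 3.6

Step 2 — sample variances and covariances s[i,j] = (1/(n-1)) · Σ_k (x_{k,i} - mean_i) · (x_{k,j} - mean_j), with n-1 = 4:
  s[X,X] = ((3.2)·(3.2) + (3.2)·(3.2) + (-3.8)·(-3.8) + (-3.8)·(-3.8) + (1.2)·(1.2)) / 4 = 50.8/4 = 12.7
  s[X,Y] = ((3.2)·(4.4) + (3.2)·(-2.6) + (-3.8)·(-1.6) + (-3.8)·(-0.6) + (1.2)·(0.4)) / 4 = 14.6/4 = 3.65
  s[Y,Y] = ((4.4)·(4.4) + (-2.6)·(-2.6) + (-1.6)·(-1.6) + (-0.6)·(-0.6) + (0.4)·(0.4)) / 4 = 29.2/4 = 7.3
  Sample standard deviations s_i = √(s[i,i]):
  s(X) = √(12.7) = 3.5637
  s(Y) = √(7.3) = 2.7019

Step 3 — r_{ij} = s_{ij} / (s_i · s_j):
  r[X,X] = 1 (diagonal).
  r[X,Y] = 3.65 / (3.5637 · 2.7019) = 3.65 / 9.6286 = 0.3791
  r[Y,Y] = 1 (diagonal).

R is symmetric with unit diagonal. Assembling:

R = [[1, 0.3791],
 [0.3791, 1]]


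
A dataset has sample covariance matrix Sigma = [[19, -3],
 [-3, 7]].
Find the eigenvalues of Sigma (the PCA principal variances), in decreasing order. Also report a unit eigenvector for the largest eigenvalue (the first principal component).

Step 1 — characteristic polynomial of 2×2 Sigma:
  det(Sigma - λI) = λ² - trace · λ + det = 0.
  trace = 19 + 7 = 26, det = 19·7 - (-3)² = 124.
Step 2 — discriminant:
  Δ = trace² - 4·det = 676 - 496 = 180.
Step 3 — eigenvalues:
  λ = (trace ± √Δ)/2 = (26 ± 13.4164)/2,
  λ_1 = 19.7082,  λ_2 = 6.2918.

Step 4 — unit eigenvector for λ_1: solve (Sigma - λ_1 I)v = 0. First row:
  (19 - 19.7082)·v_x + (-3)·v_y = 0, i.e. (-0.7082)·v_x + (-3)·v_y = 0,
  so v ∝ (b, λ_1 - a) = (-3, 0.7082); multiply by -1 so the first entry is positive: u = (3, -0.7082).
  ||u|| = √((3)² + (-0.7082)²) = √(9.5016) ≈ 3.0825,
  v_1 = u/||u|| ≈ (0.9732, -0.2298) (||v_1|| = 1).

λ_1 = 19.7082,  λ_2 = 6.2918;  v_1 ≈ (0.9732, -0.2298)


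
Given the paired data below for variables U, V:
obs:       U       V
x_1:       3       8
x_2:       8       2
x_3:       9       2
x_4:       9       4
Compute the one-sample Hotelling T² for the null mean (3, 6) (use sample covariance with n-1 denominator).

Step 1 — sample mean vector:
  mean(U) = (3 + 8 + 9 + 9) / 4 = 29/4 = 7.25
  mean(V) = (8 + 2 + 2 + 4) / 4 = 16/4 = 4
  x̄ = (7.25, 4),  deviation x̄ - mu_0 = (7.25, 4) - (3, 6) = (4.25, -2).

Step 2 — sample covariance matrix, S[i,j] = (1/(n-1)) · Σ_k (x_{k,i} - mean_i) · (x_{k,j} - mean_j), divisor n-1 = 3:
  S[U,U] = ((-4.25)·(-4.25) + (0.75)·(0.75) + (1.75)·(1.75) + (1.75)·(1.75)) / 3 = 24.75/3 = 8.25
  S[U,V] = ((-4.25)·(4) + (0.75)·(-2) + (1.75)·(-2) + (1.75)·(0)) / 3 = -22/3 = -7.3333
  S[V,V] = ((4)·(4) + (-2)·(-2) + (-2)·(-2) + (0)·(0)) / 3 = 24/3 = 8
  S = [[8.25, -7.3333],
 [-7.3333, 8]].

Step 3 — invert S. det(S) = 8.25·8 - (-7.3333)² = 12.2222.
  S^{-1} = (1/det) · [[d, -b], [-b, a]] = [[0.6545, 0.6],
 [0.6, 0.675]].

Step 4 — quadratic form (x̄ - mu_0)^T · S^{-1} · (x̄ - mu_0):
  S^{-1} · (x̄ - mu_0) = (1.5818, 1.2),
  (x̄ - mu_0)^T · [...] = (4.25)·(1.5818) + (-2)·(1.2) = 4.3227.

Step 5 — scale by n: T² = 4 · 4.3227 = 17.2909.

T² ≈ 17.2909


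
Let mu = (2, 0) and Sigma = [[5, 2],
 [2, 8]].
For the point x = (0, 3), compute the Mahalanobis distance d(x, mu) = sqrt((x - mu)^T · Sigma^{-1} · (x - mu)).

Step 1 — centre the observation: (x - mu) = (-2, 3).

Step 2 — invert Sigma. det(Sigma) = 5·8 - (2)² = 36.
  Sigma^{-1} = (1/det) · [[d, -b], [-b, a]] = [[0.2222, -0.0556],
 [-0.0556, 0.1389]].

Step 3 — form the quadratic (x - mu)^T · Sigma^{-1} · (x - mu):
  Sigma^{-1} · (x - mu) = (-0.6111, 0.5278).
  (x - mu)^T · [Sigma^{-1} · (x - mu)] = (-2)·(-0.6111) + (3)·(0.5278) = 2.8056.

Step 4 — take square root: d = √(2.8056) ≈ 1.675.

d(x, mu) = √(2.8056) ≈ 1.675


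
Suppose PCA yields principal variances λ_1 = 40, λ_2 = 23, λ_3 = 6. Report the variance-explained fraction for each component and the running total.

Step 1 — total variance = trace(Sigma) = Σ λ_i = 40 + 23 + 6 = 69.

Step 2 — fraction explained by component i = λ_i / Σ λ:
  PC1: 40/69 = 0.5797
  PC2: 23/69 = 0.3333
  PC3: 6/69 = 0.087

Step 3 — cumulative fraction after k components = (λ_1 + ... + λ_k) / Σ λ:
  k = 1: 40/69 = 0.5797
  k = 2: (40 + 23)/69 = 63/69 = 0.913
  k = 3: (40 + 23 + 6)/69 = 69/69 = 1

Summary (fraction, with percent):

explained: PC1 0.5797 (57.97%), PC2 0.3333 (33.33%), PC3 0.087 (8.7%);  cumulative: 0.5797, 0.913, 1


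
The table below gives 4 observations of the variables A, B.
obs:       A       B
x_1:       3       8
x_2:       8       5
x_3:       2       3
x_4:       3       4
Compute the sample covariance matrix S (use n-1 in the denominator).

Step 1 — column means:
  mean(A) = (3 + 8 + 2 + 3) / 4 = 16/4 = 4
  mean(B) = (8 + 5 + 3 + 4) / 4 = 20/4 = 5

Step 2 — sample covariance S[i,j] = (1/(n-1)) · Σ_k (x_{k,i} - mean_i) · (x_{k,j} - mean_j), with n-1 = 3.
  S[A,A] = ((-1)·(-1) + (4)·(4) + (-2)·(-2) + (-1)·(-1)) / 3 = 22/3 = 7.3333
  S[A,B] = ((-1)·(3) + (4)·(0) + (-2)·(-2) + (-1)·(-1)) / 3 = 2/3 = 0.6667
  S[B,B] = ((3)·(3) + (0)·(0) + (-2)·(-2) + (-1)·(-1)) / 3 = 14/3 = 4.6667

S is symmetric (S[j,i] = S[i,j]). Assembling:

S = [[7.3333, 0.6667],
 [0.6667, 4.6667]]


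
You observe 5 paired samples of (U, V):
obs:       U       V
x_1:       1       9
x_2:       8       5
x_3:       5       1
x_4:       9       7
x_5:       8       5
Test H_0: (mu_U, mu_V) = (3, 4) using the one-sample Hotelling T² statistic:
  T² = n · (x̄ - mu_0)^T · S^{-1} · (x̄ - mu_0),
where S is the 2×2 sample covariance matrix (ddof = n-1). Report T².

Step 1 — sample mean vector:
  mean(U) = (1 + 8 + 5 + 9 + 8) / 5 = 31/5 = 6.2
  mean(V) = (9 + 5 + 1 + 7 + 5) / 5 = 27/5 = 5.4
  x̄ = (6.2, 5.4),  deviation x̄ - mu_0 = (6.2, 5.4) - (3, 4) = (3.2, 1.4).

Step 2 — sample covariance matrix, S[i,j] = (1/(n-1)) · Σ_k (x_{k,i} - mean_i) · (x_{k,j} - mean_j), divisor n-1 = 4:
  S[U,U] = ((-5.2)·(-5.2) + (1.8)·(1.8) + (-1.2)·(-1.2) + (2.8)·(2.8) + (1.8)·(1.8)) / 4 = 42.8/4 = 10.7
  S[U,V] = ((-5.2)·(3.6) + (1.8)·(-0.4) + (-1.2)·(-4.4) + (2.8)·(1.6) + (1.8)·(-0.4)) / 4 = -10.4/4 = -2.6
  S[V,V] = ((3.6)·(3.6) + (-0.4)·(-0.4) + (-4.4)·(-4.4) + (1.6)·(1.6) + (-0.4)·(-0.4)) / 4 = 35.2/4 = 8.8
  S = [[10.7, -2.6],
 [-2.6, 8.8]].

Step 3 — invert S. det(S) = 10.7·8.8 - (-2.6)² = 87.4.
  S^{-1} = (1/det) · [[d, -b], [-b, a]] = [[0.1007, 0.0297],
 [0.0297, 0.1224]].

Step 4 — quadratic form (x̄ - mu_0)^T · S^{-1} · (x̄ - mu_0):
  S^{-1} · (x̄ - mu_0) = (0.3638, 0.2666),
  (x̄ - mu_0)^T · [...] = (3.2)·(0.3638) + (1.4)·(0.2666) = 1.5375.

Step 5 — scale by n: T² = 5 · 1.5375 = 7.6876.

T² ≈ 7.6876


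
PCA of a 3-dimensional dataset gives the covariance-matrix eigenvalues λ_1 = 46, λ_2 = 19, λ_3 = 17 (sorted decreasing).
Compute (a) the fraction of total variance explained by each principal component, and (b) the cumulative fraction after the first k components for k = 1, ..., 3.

Step 1 — total variance = trace(Sigma) = Σ λ_i = 46 + 19 + 17 = 82.

Step 2 — fraction explained by component i = λ_i / Σ λ:
  PC1: 46/82 = 0.561
  PC2: 19/82 = 0.2317
  PC3: 17/82 = 0.2073

Step 3 — cumulative fraction after k components = (λ_1 + ... + λ_k) / Σ λ:
  k = 1: 46/82 = 0.561
  k = 2: (46 + 19)/82 = 65/82 = 0.7927
  k = 3: (46 + 19 + 17)/82 = 82/82 = 1

Summary (fraction, with percent):

explained: PC1 0.561 (56.1%), PC2 0.2317 (23.17%), PC3 0.2073 (20.73%);  cumulative: 0.561, 0.7927, 1


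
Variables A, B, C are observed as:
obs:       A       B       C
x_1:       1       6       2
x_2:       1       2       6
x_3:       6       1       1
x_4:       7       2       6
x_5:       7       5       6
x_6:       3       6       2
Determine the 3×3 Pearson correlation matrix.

Step 1 — column means:
  mean(A) = (1 + 1 + 6 + 7 + 7 + 3) / 6 = 25/6 = 4.1667
  mean(B) = (6 + 2 + 1 + 2 + 5 + 6) / 6 = 22/6 = 3.6667
  mean(C) = (2 + 6 + 1 + 6 + 6 + 2) / 6 = 23/6 = 3.8333

Step 2 — sample variances and covariances s[i,j] = (1/(n-1)) · Σ_k (x_{k,i} - mean_i) · (x_{k,j} - mean_j), with n-1 = 5:
  s[A,A] = ((-3.1667)·(-3.1667) + (-3.1667)·(-3.1667) + (1.8333)·(1.8333) + (2.8333)·(2.8333) + (2.8333)·(2.8333) + (-1.1667)·(-1.1667)) / 5 = 40.8333/5 = 8.1667
  s[A,B] = ((-3.1667)·(2.3333) + (-3.1667)·(-1.6667) + (1.8333)·(-2.6667) + (2.8333)·(-1.6667) + (2.8333)·(1.3333) + (-1.1667)·(2.3333)) / 5 = -10.6667/5 = -2.1333
  s[A,C] = ((-3.1667)·(-1.8333) + (-3.1667)·(2.1667) + (1.8333)·(-2.8333) + (2.8333)·(2.1667) + (2.8333)·(2.1667) + (-1.1667)·(-1.8333)) / 5 = 8.1667/5 = 1.6333
  s[B,B] = ((2.3333)·(2.3333) + (-1.6667)·(-1.6667) + (-2.6667)·(-2.6667) + (-1.6667)·(-1.6667) + (1.3333)·(1.3333) + (2.3333)·(2.3333)) / 5 = 25.3333/5 = 5.0667
  s[B,C] = ((2.3333)·(-1.8333) + (-1.6667)·(2.1667) + (-2.6667)·(-2.8333) + (-1.6667)·(2.1667) + (1.3333)·(2.1667) + (2.3333)·(-1.8333)) / 5 = -5.3333/5 = -1.0667
  s[C,C] = ((-1.8333)·(-1.8333) + (2.1667)·(2.1667) + (-2.8333)·(-2.8333) + (2.1667)·(2.1667) + (2.1667)·(2.1667) + (-1.8333)·(-1.8333)) / 5 = 28.8333/5 = 5.7667
  Sample standard deviations s_i = √(s[i,i]):
  s(A) = √(8.1667) = 2.8577
  s(B) = √(5.0667) = 2.2509
  s(C) = √(5.7667) = 2.4014

Step 3 — r_{ij} = s_{ij} / (s_i · s_j):
  r[A,A] = 1 (diagonal).
  r[A,B] = -2.1333 / (2.8577 · 2.2509) = -2.1333 / 6.4326 = -0.3316
  r[A,C] = 1.6333 / (2.8577 · 2.4014) = 1.6333 / 6.8625 = 0.238
  r[B,B] = 1 (diagonal).
  r[B,C] = -1.0667 / (2.2509 · 2.4014) = -1.0667 / 5.4053 = -0.1973
  r[C,C] = 1 (diagonal).

R is symmetric with unit diagonal. Assembling:

R = [[1, -0.3316, 0.238],
 [-0.3316, 1, -0.1973],
 [0.238, -0.1973, 1]]


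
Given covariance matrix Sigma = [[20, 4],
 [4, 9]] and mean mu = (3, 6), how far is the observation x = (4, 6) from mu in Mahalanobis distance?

Step 1 — centre the observation: (x - mu) = (1, 0).

Step 2 — invert Sigma. det(Sigma) = 20·9 - (4)² = 164.
  Sigma^{-1} = (1/det) · [[d, -b], [-b, a]] = [[0.0549, -0.0244],
 [-0.0244, 0.122]].

Step 3 — form the quadratic (x - mu)^T · Sigma^{-1} · (x - mu):
  Sigma^{-1} · (x - mu) = (0.0549, -0.0244).
  (x - mu)^T · [Sigma^{-1} · (x - mu)] = (1)·(0.0549) + (0)·(-0.0244) = 0.0549.

Step 4 — take square root: d = √(0.0549) ≈ 0.2343.

d(x, mu) = √(0.0549) ≈ 0.2343


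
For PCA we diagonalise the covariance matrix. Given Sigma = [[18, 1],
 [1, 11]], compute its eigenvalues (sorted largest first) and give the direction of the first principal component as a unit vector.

Step 1 — characteristic polynomial of 2×2 Sigma:
  det(Sigma - λI) = λ² - trace · λ + det = 0.
  trace = 18 + 11 = 29, det = 18·11 - (1)² = 197.
Step 2 — discriminant:
  Δ = trace² - 4·det = 841 - 788 = 53.
Step 3 — eigenvalues:
  λ = (trace ± √Δ)/2 = (29 ± 7.2801)/2,
  λ_1 = 18.1401,  λ_2 = 10.8599.

Step 4 — unit eigenvector for λ_1: solve (Sigma - λ_1 I)v = 0. First row:
  (18 - 18.1401)·v_x + (1)·v_y = 0, i.e. (-0.1401)·v_x + (1)·v_y = 0,
  so v ∝ (b, λ_1 - a) = (1, 0.1401) = u.
  ||u|| = √((1)² + (0.1401)²) = √(1.0196) ≈ 1.0098,
  v_1 = u/||u|| ≈ (0.9903, 0.1387) (||v_1|| = 1).

λ_1 = 18.1401,  λ_2 = 10.8599;  v_1 ≈ (0.9903, 0.1387)


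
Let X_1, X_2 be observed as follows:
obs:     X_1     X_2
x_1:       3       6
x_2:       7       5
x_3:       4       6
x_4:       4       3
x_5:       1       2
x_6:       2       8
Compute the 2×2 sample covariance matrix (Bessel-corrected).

Step 1 — column means:
  mean(X_1) = (3 + 7 + 4 + 4 + 1 + 2) / 6 = 21/6 = 3.5
  mean(X_2) = (6 + 5 + 6 + 3 + 2 + 8) / 6 = 30/6 = 5

Step 2 — sample covariance S[i,j] = (1/(n-1)) · Σ_k (x_{k,i} - mean_i) · (x_{k,j} - mean_j), with n-1 = 5.
  S[X_1,X_1] = ((-0.5)·(-0.5) + (3.5)·(3.5) + (0.5)·(0.5) + (0.5)·(0.5) + (-2.5)·(-2.5) + (-1.5)·(-1.5)) / 5 = 21.5/5 = 4.3
  S[X_1,X_2] = ((-0.5)·(1) + (3.5)·(0) + (0.5)·(1) + (0.5)·(-2) + (-2.5)·(-3) + (-1.5)·(3)) / 5 = 2/5 = 0.4
  S[X_2,X_2] = ((1)·(1) + (0)·(0) + (1)·(1) + (-2)·(-2) + (-3)·(-3) + (3)·(3)) / 5 = 24/5 = 4.8

S is symmetric (S[j,i] = S[i,j]). Assembling:

S = [[4.3, 0.4],
 [0.4, 4.8]]


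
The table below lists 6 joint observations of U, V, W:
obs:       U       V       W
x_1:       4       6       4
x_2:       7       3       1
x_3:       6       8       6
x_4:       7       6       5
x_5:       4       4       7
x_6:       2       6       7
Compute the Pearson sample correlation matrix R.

Step 1 — column means:
  mean(U) = (4 + 7 + 6 + 7 + 4 + 2) / 6 = 30/6 = 5
  mean(V) = (6 + 3 + 8 + 6 + 4 + 6) / 6 = 33/6 = 5.5
  mean(W) = (4 + 1 + 6 + 5 + 7 + 7) / 6 = 30/6 = 5

Step 2 — sample variances and covariances s[i,j] = (1/(n-1)) · Σ_k (x_{k,i} - mean_i) · (x_{k,j} - mean_j), with n-1 = 5:
  s[U,U] = ((-1)·(-1) + (2)·(2) + (1)·(1) + (2)·(2) + (-1)·(-1) + (-3)·(-3)) / 5 = 20/5 = 4
  s[U,V] = ((-1)·(0.5) + (2)·(-2.5) + (1)·(2.5) + (2)·(0.5) + (-1)·(-1.5) + (-3)·(0.5)) / 5 = -2/5 = -0.4
  s[U,W] = ((-1)·(-1) + (2)·(-4) + (1)·(1) + (2)·(0) + (-1)·(2) + (-3)·(2)) / 5 = -14/5 = -2.8
  s[V,V] = ((0.5)·(0.5) + (-2.5)·(-2.5) + (2.5)·(2.5) + (0.5)·(0.5) + (-1.5)·(-1.5) + (0.5)·(0.5)) / 5 = 15.5/5 = 3.1
  s[V,W] = ((0.5)·(-1) + (-2.5)·(-4) + (2.5)·(1) + (0.5)·(0) + (-1.5)·(2) + (0.5)·(2)) / 5 = 10/5 = 2
  s[W,W] = ((-1)·(-1) + (-4)·(-4) + (1)·(1) + (0)·(0) + (2)·(2) + (2)·(2)) / 5 = 26/5 = 5.2
  Sample standard deviations s_i = √(s[i,i]):
  s(U) = √(4) = 2
  s(V) = √(3.1) = 1.7607
  s(W) = √(5.2) = 2.2804

Step 3 — r_{ij} = s_{ij} / (s_i · s_j):
  r[U,U] = 1 (diagonal).
  r[U,V] = -0.4 / (2 · 1.7607) = -0.4 / 3.5214 = -0.1136
  r[U,W] = -2.8 / (2 · 2.2804) = -2.8 / 4.5607 = -0.6139
  r[V,V] = 1 (diagonal).
  r[V,W] = 2 / (1.7607 · 2.2804) = 2 / 4.015 = 0.4981
  r[W,W] = 1 (diagonal).

R is symmetric with unit diagonal. Assembling:

R = [[1, -0.1136, -0.6139],
 [-0.1136, 1, 0.4981],
 [-0.6139, 0.4981, 1]]


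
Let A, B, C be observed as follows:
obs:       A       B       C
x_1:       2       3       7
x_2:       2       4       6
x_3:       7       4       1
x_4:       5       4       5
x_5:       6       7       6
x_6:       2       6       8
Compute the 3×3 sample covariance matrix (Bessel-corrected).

Step 1 — column means:
  mean(A) = (2 + 2 + 7 + 5 + 6 + 2) / 6 = 24/6 = 4
  mean(B) = (3 + 4 + 4 + 4 + 7 + 6) / 6 = 28/6 = 4.6667
  mean(C) = (7 + 6 + 1 + 5 + 6 + 8) / 6 = 33/6 = 5.5

Step 2 — sample covariance S[i,j] = (1/(n-1)) · Σ_k (x_{k,i} - mean_i) · (x_{k,j} - mean_j), with n-1 = 5.
  S[A,A] = ((-2)·(-2) + (-2)·(-2) + (3)·(3) + (1)·(1) + (2)·(2) + (-2)·(-2)) / 5 = 26/5 = 5.2
  S[A,B] = ((-2)·(-1.6667) + (-2)·(-0.6667) + (3)·(-0.6667) + (1)·(-0.6667) + (2)·(2.3333) + (-2)·(1.3333)) / 5 = 4/5 = 0.8
  S[A,C] = ((-2)·(1.5) + (-2)·(0.5) + (3)·(-4.5) + (1)·(-0.5) + (2)·(0.5) + (-2)·(2.5)) / 5 = -22/5 = -4.4
  S[B,B] = ((-1.6667)·(-1.6667) + (-0.6667)·(-0.6667) + (-0.6667)·(-0.6667) + (-0.6667)·(-0.6667) + (2.3333)·(2.3333) + (1.3333)·(1.3333)) / 5 = 11.3333/5 = 2.2667
  S[B,C] = ((-1.6667)·(1.5) + (-0.6667)·(0.5) + (-0.6667)·(-4.5) + (-0.6667)·(-0.5) + (2.3333)·(0.5) + (1.3333)·(2.5)) / 5 = 5/5 = 1
  S[C,C] = ((1.5)·(1.5) + (0.5)·(0.5) + (-4.5)·(-4.5) + (-0.5)·(-0.5) + (0.5)·(0.5) + (2.5)·(2.5)) / 5 = 29.5/5 = 5.9

S is symmetric (S[j,i] = S[i,j]). Assembling:

S = [[5.2, 0.8, -4.4],
 [0.8, 2.2667, 1],
 [-4.4, 1, 5.9]]


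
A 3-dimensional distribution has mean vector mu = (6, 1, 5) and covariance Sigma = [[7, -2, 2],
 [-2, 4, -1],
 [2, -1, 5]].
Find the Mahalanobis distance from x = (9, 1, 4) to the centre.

Step 1 — centre the observation: (x - mu) = (3, 0, -1).

Step 2 — invert Sigma (cofactor / det for 3×3, or solve directly):
  Sigma^{-1} = [[0.181, 0.0762, -0.0571],
 [0.0762, 0.2952, 0.0286],
 [-0.0571, 0.0286, 0.2286]].

Step 3 — form the quadratic (x - mu)^T · Sigma^{-1} · (x - mu):
  Sigma^{-1} · (x - mu) = (0.6, 0.2, -0.4).
  (x - mu)^T · [Sigma^{-1} · (x - mu)] = (3)·(0.6) + (0)·(0.2) + (-1)·(-0.4) = 2.2.

Step 4 — take square root: d = √(2.2) ≈ 1.4832.

d(x, mu) = √(2.2) ≈ 1.4832


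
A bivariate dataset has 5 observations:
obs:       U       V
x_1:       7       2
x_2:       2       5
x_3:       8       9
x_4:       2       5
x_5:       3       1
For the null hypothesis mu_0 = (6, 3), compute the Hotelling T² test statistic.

Step 1 — sample mean vector:
  mean(U) = (7 + 2 + 8 + 2 + 3) / 5 = 22/5 = 4.4
  mean(V) = (2 + 5 + 9 + 5 + 1) / 5 = 22/5 = 4.4
  x̄ = (4.4, 4.4),  deviation x̄ - mu_0 = (4.4, 4.4) - (6, 3) = (-1.6, 1.4).

Step 2 — sample covariance matrix, S[i,j] = (1/(n-1)) · Σ_k (x_{k,i} - mean_i) · (x_{k,j} - mean_j), divisor n-1 = 4:
  S[U,U] = ((2.6)·(2.6) + (-2.4)·(-2.4) + (3.6)·(3.6) + (-2.4)·(-2.4) + (-1.4)·(-1.4)) / 4 = 33.2/4 = 8.3
  S[U,V] = ((2.6)·(-2.4) + (-2.4)·(0.6) + (3.6)·(4.6) + (-2.4)·(0.6) + (-1.4)·(-3.4)) / 4 = 12.2/4 = 3.05
  S[V,V] = ((-2.4)·(-2.4) + (0.6)·(0.6) + (4.6)·(4.6) + (0.6)·(0.6) + (-3.4)·(-3.4)) / 4 = 39.2/4 = 9.8
  S = [[8.3, 3.05],
 [3.05, 9.8]].

Step 3 — invert S. det(S) = 8.3·9.8 - (3.05)² = 72.0375.
  S^{-1} = (1/det) · [[d, -b], [-b, a]] = [[0.136, -0.0423],
 [-0.0423, 0.1152]].

Step 4 — quadratic form (x̄ - mu_0)^T · S^{-1} · (x̄ - mu_0):
  S^{-1} · (x̄ - mu_0) = (-0.2769, 0.229),
  (x̄ - mu_0)^T · [...] = (-1.6)·(-0.2769) + (1.4)·(0.229) = 0.7638.

Step 5 — scale by n: T² = 5 · 0.7638 = 3.8188.

T² ≈ 3.8188


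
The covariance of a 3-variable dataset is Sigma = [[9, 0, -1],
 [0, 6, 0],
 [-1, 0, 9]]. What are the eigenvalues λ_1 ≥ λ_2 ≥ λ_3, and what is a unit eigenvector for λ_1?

Step 1 — characteristic polynomial p(λ) = det(λI - Sigma) = λ³ - tr·λ² + c_1·λ - det, where tr = trace, c_1 = sum of the principal 2×2 minors, det = det(Sigma):
  tr = 9 + 6 + 9 = 24,
  c_1 = (9·6 - (0)²) + (9·9 - (-1)²) + (6·9 - (0)²) = 54 + 80 + 54 = 188,
  det = 9·(6·9 - (0)²) - (0)·((0)·9 - (0)·(-1)) + (-1)·((0)·(0) - 6·(-1)) = 9·(54) - (0)·(0) + (-1)·(6) = 480.
  So p(λ) = λ³ - 24λ² + 188λ - 480.
Step 2 — look for an integer root (rational root theorem: any rational root is an integer divisor of 480). Testing λ = 6:
  p(6) = 216 - 864 + 1128 - 480 = 0  ✓
  Dividing out (λ - 6): p(λ) = (λ - 6)(λ² - 18λ + 80).
Step 3 — remaining eigenvalues from the quadratic λ² - 18λ + 80 = 0:
  Δ = 18² - 4·80 = 324 - 320 = 4,  λ = (18 ± √4)/2 = (18 ± 2)/2 = 10 or 8.
  Sorted: λ_1 = 10,  λ_2 = 8,  λ_3 = 6  (check: sum = 24 = tr ✓).

Step 4 — unit eigenvector for λ_1 = 10: v spans the null space of (Sigma - λ_1 I), whose rows are
  r_1 = (-1, 0, -1),  r_2 = (0, -4, 0),  r_3 = (-1, 0, -1).
  v is orthogonal to every row, so take v ∝ r_1 × r_2 = ((0)·(0) - (-1)·(-4), (-1)·(0) - (-1)·(0), (-1)·(-4) - (0)·(0)) = (-4, 0, 4).
  Rescale (divide by 4; multiply by -1 so the first nonzero entry is positive): u = (1, 0, -1).
  ||u|| = √((1)² + (0)² + (-1)²) = √(2) ≈ 1.4142,  v_1 = u/||u|| ≈ (0.7071, 0, -0.7071) (||v_1|| = 1).

λ_1 = 10,  λ_2 = 8,  λ_3 = 6;  v_1 ≈ (0.7071, 0, -0.7071)


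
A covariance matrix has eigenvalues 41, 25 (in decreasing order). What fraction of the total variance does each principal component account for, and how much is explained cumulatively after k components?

Step 1 — total variance = trace(Sigma) = Σ λ_i = 41 + 25 = 66.

Step 2 — fraction explained by component i = λ_i / Σ λ:
  PC1: 41/66 = 0.6212
  PC2: 25/66 = 0.3788

Step 3 — cumulative fraction after k components = (λ_1 + ... + λ_k) / Σ λ:
  k = 1: 41/66 = 0.6212
  k = 2: (41 + 25)/66 = 66/66 = 1

Summary (fraction, with percent):

explained: PC1 0.6212 (62.12%), PC2 0.3788 (37.88%);  cumulative: 0.6212, 1


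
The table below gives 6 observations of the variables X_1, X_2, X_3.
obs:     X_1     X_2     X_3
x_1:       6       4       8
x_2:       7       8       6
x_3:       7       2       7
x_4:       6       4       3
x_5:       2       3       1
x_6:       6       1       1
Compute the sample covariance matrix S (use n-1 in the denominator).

Step 1 — column means:
  mean(X_1) = (6 + 7 + 7 + 6 + 2 + 6) / 6 = 34/6 = 5.6667
  mean(X_2) = (4 + 8 + 2 + 4 + 3 + 1) / 6 = 22/6 = 3.6667
  mean(X_3) = (8 + 6 + 7 + 3 + 1 + 1) / 6 = 26/6 = 4.3333

Step 2 — sample covariance S[i,j] = (1/(n-1)) · Σ_k (x_{k,i} - mean_i) · (x_{k,j} - mean_j), with n-1 = 5.
  S[X_1,X_1] = ((0.3333)·(0.3333) + (1.3333)·(1.3333) + (1.3333)·(1.3333) + (0.3333)·(0.3333) + (-3.6667)·(-3.6667) + (0.3333)·(0.3333)) / 5 = 17.3333/5 = 3.4667
  S[X_1,X_2] = ((0.3333)·(0.3333) + (1.3333)·(4.3333) + (1.3333)·(-1.6667) + (0.3333)·(0.3333) + (-3.6667)·(-0.6667) + (0.3333)·(-2.6667)) / 5 = 5.3333/5 = 1.0667
  S[X_1,X_3] = ((0.3333)·(3.6667) + (1.3333)·(1.6667) + (1.3333)·(2.6667) + (0.3333)·(-1.3333) + (-3.6667)·(-3.3333) + (0.3333)·(-3.3333)) / 5 = 17.6667/5 = 3.5333
  S[X_2,X_2] = ((0.3333)·(0.3333) + (4.3333)·(4.3333) + (-1.6667)·(-1.6667) + (0.3333)·(0.3333) + (-0.6667)·(-0.6667) + (-2.6667)·(-2.6667)) / 5 = 29.3333/5 = 5.8667
  S[X_2,X_3] = ((0.3333)·(3.6667) + (4.3333)·(1.6667) + (-1.6667)·(2.6667) + (0.3333)·(-1.3333) + (-0.6667)·(-3.3333) + (-2.6667)·(-3.3333)) / 5 = 14.6667/5 = 2.9333
  S[X_3,X_3] = ((3.6667)·(3.6667) + (1.6667)·(1.6667) + (2.6667)·(2.6667) + (-1.3333)·(-1.3333) + (-3.3333)·(-3.3333) + (-3.3333)·(-3.3333)) / 5 = 47.3333/5 = 9.4667

S is symmetric (S[j,i] = S[i,j]). Assembling:

S = [[3.4667, 1.0667, 3.5333],
 [1.0667, 5.8667, 2.9333],
 [3.5333, 2.9333, 9.4667]]


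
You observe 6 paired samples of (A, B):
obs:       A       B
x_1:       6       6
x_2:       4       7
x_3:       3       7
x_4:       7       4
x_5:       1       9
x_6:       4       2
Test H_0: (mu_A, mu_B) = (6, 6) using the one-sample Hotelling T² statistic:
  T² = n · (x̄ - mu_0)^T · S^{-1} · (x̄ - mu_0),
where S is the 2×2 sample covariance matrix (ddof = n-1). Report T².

Step 1 — sample mean vector:
  mean(A) = (6 + 4 + 3 + 7 + 1 + 4) / 6 = 25/6 = 4.1667
  mean(B) = (6 + 7 + 7 + 4 + 9 + 2) / 6 = 35/6 = 5.8333
  x̄ = (4.1667, 5.8333),  deviation x̄ - mu_0 = (4.1667, 5.8333) - (6, 6) = (-1.8333, -0.1667).

Step 2 — sample covariance matrix, S[i,j] = (1/(n-1)) · Σ_k (x_{k,i} - mean_i) · (x_{k,j} - mean_j), divisor n-1 = 5:
  S[A,A] = ((1.8333)·(1.8333) + (-0.1667)·(-0.1667) + (-1.1667)·(-1.1667) + (2.8333)·(2.8333) + (-3.1667)·(-3.1667) + (-0.1667)·(-0.1667)) / 5 = 22.8333/5 = 4.5667
  S[A,B] = ((1.8333)·(0.1667) + (-0.1667)·(1.1667) + (-1.1667)·(1.1667) + (2.8333)·(-1.8333) + (-3.1667)·(3.1667) + (-0.1667)·(-3.8333)) / 5 = -15.8333/5 = -3.1667
  S[B,B] = ((0.1667)·(0.1667) + (1.1667)·(1.1667) + (1.1667)·(1.1667) + (-1.8333)·(-1.8333) + (3.1667)·(3.1667) + (-3.8333)·(-3.8333)) / 5 = 30.8333/5 = 6.1667
  S = [[4.5667, -3.1667],
 [-3.1667, 6.1667]].

Step 3 — invert S. det(S) = 4.5667·6.1667 - (-3.1667)² = 18.1333.
  S^{-1} = (1/det) · [[d, -b], [-b, a]] = [[0.3401, 0.1746],
 [0.1746, 0.2518]].

Step 4 — quadratic form (x̄ - mu_0)^T · S^{-1} · (x̄ - mu_0):
  S^{-1} · (x̄ - mu_0) = (-0.6526, -0.3621),
  (x̄ - mu_0)^T · [...] = (-1.8333)·(-0.6526) + (-0.1667)·(-0.3621) = 1.2567.

Step 5 — scale by n: T² = 6 · 1.2567 = 7.5404.

T² ≈ 7.5404


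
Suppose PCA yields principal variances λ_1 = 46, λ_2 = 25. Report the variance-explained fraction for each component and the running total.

Step 1 — total variance = trace(Sigma) = Σ λ_i = 46 + 25 = 71.

Step 2 — fraction explained by component i = λ_i / Σ λ:
  PC1: 46/71 = 0.6479
  PC2: 25/71 = 0.3521

Step 3 — cumulative fraction after k components = (λ_1 + ... + λ_k) / Σ λ:
  k = 1: 46/71 = 0.6479
  k = 2: (46 + 25)/71 = 71/71 = 1

Summary (fraction, with percent):

explained: PC1 0.6479 (64.79%), PC2 0.3521 (35.21%);  cumulative: 0.6479, 1


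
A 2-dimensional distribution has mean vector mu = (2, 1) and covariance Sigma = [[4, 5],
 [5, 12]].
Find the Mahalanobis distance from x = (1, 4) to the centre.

Step 1 — centre the observation: (x - mu) = (-1, 3).

Step 2 — invert Sigma. det(Sigma) = 4·12 - (5)² = 23.
  Sigma^{-1} = (1/det) · [[d, -b], [-b, a]] = [[0.5217, -0.2174],
 [-0.2174, 0.1739]].

Step 3 — form the quadratic (x - mu)^T · Sigma^{-1} · (x - mu):
  Sigma^{-1} · (x - mu) = (-1.1739, 0.7391).
  (x - mu)^T · [Sigma^{-1} · (x - mu)] = (-1)·(-1.1739) + (3)·(0.7391) = 3.3913.

Step 4 — take square root: d = √(3.3913) ≈ 1.8415.

d(x, mu) = √(3.3913) ≈ 1.8415


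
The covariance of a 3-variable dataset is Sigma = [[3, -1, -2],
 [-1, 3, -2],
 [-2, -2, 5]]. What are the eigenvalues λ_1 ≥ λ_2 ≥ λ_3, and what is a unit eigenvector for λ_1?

Step 1 — characteristic polynomial p(λ) = det(λI - Sigma) = λ³ - tr·λ² + c_1·λ - det, where tr = trace, c_1 = sum of the principal 2×2 minors, det = det(Sigma):
  tr = 3 + 3 + 5 = 11,
  c_1 = (3·3 - (-1)²) + (3·5 - (-2)²) + (3·5 - (-2)²) = 8 + 11 + 11 = 30,
  det = 3·(3·5 - (-2)²) - (-1)·((-1)·5 - (-2)·(-2)) + (-2)·((-1)·(-2) - 3·(-2)) = 3·(11) - (-1)·(-9) + (-2)·(8) = 8.
  So p(λ) = λ³ - 11λ² + 30λ - 8.
Step 2 — look for an integer root (rational root theorem: any rational root is an integer divisor of 8). Testing λ = 4:
  p(4) = 64 - 176 + 120 - 8 = 0  ✓
  Dividing out (λ - 4): p(λ) = (λ - 4)(λ² - 7λ + 2).
Step 3 — remaining eigenvalues from the quadratic λ² - 7λ + 2 = 0:
  Δ = 7² - 4·2 = 49 - 8 = 41,  λ = (7 ± √41)/2 = (7 ± 6.4031)/2 ≈ 6.7016 or 0.2984.
  Sorted: λ_1 = 6.7016,  λ_2 = 4,  λ_3 = 0.2984  (check: sum = 11 = tr ✓).

Step 4 — unit eigenvector for λ_1 ≈ 6.7016: v spans the null space of (Sigma - λ_1 I), whose rows are
  r_1 = (-3.7016, -1, -2),  r_2 = (-1, -3.7016, -2),  r_3 = (-2, -2, -1.7016).
  v is orthogonal to every row, so take v ∝ r_1 × r_2 = ((-1)·(-2) - (-2)·(-3.7016), (-2)·(-1) - (-3.7016)·(-2), (-3.7016)·(-3.7016) - (-1)·(-1)) ≈ (-5.4031, -5.4031, 12.7016).
  Rescale (multiply by -1 so the first nonzero entry is positive): u = (5.4031, 5.4031, -12.7016).
  ||u|| = √((5.4031)² + (5.4031)² + (-12.7016)²) = √(219.7172) ≈ 14.8229,  v_1 = u/||u|| ≈ (0.3645, 0.3645, -0.8569) (||v_1|| = 1).

λ_1 = 6.7016,  λ_2 = 4,  λ_3 = 0.2984;  v_1 ≈ (0.3645, 0.3645, -0.8569)


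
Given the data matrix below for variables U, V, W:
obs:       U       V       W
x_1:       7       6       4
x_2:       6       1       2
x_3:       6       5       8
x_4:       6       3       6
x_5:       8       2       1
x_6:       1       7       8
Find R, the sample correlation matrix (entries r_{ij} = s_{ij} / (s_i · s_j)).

Step 1 — column means:
  mean(U) = (7 + 6 + 6 + 6 + 8 + 1) / 6 = 34/6 = 5.6667
  mean(V) = (6 + 1 + 5 + 3 + 2 + 7) / 6 = 24/6 = 4
  mean(W) = (4 + 2 + 8 + 6 + 1 + 8) / 6 = 29/6 = 4.8333

Step 2 — sample variances and covariances s[i,j] = (1/(n-1)) · Σ_k (x_{k,i} - mean_i) · (x_{k,j} - mean_j), with n-1 = 5:
  s[U,U] = ((1.3333)·(1.3333) + (0.3333)·(0.3333) + (0.3333)·(0.3333) + (0.3333)·(0.3333) + (2.3333)·(2.3333) + (-4.6667)·(-4.6667)) / 5 = 29.3333/5 = 5.8667
  s[U,V] = ((1.3333)·(2) + (0.3333)·(-3) + (0.3333)·(1) + (0.3333)·(-1) + (2.3333)·(-2) + (-4.6667)·(3)) / 5 = -17/5 = -3.4
  s[U,W] = ((1.3333)·(-0.8333) + (0.3333)·(-2.8333) + (0.3333)·(3.1667) + (0.3333)·(1.1667) + (2.3333)·(-3.8333) + (-4.6667)·(3.1667)) / 5 = -24.3333/5 = -4.8667
  s[V,V] = ((2)·(2) + (-3)·(-3) + (1)·(1) + (-1)·(-1) + (-2)·(-2) + (3)·(3)) / 5 = 28/5 = 5.6
  s[V,W] = ((2)·(-0.8333) + (-3)·(-2.8333) + (1)·(3.1667) + (-1)·(1.1667) + (-2)·(-3.8333) + (3)·(3.1667)) / 5 = 26/5 = 5.2
  s[W,W] = ((-0.8333)·(-0.8333) + (-2.8333)·(-2.8333) + (3.1667)·(3.1667) + (1.1667)·(1.1667) + (-3.8333)·(-3.8333) + (3.1667)·(3.1667)) / 5 = 44.8333/5 = 8.9667
  Sample standard deviations s_i = √(s[i,i]):
  s(U) = √(5.8667) = 2.4221
  s(V) = √(5.6) = 2.3664
  s(W) = √(8.9667) = 2.9944

Step 3 — r_{ij} = s_{ij} / (s_i · s_j):
  r[U,U] = 1 (diagonal).
  r[U,V] = -3.4 / (2.4221 · 2.3664) = -3.4 / 5.7318 = -0.5932
  r[U,W] = -4.8667 / (2.4221 · 2.9944) = -4.8667 / 7.2529 = -0.671
  r[V,V] = 1 (diagonal).
  r[V,W] = 5.2 / (2.3664 · 2.9944) = 5.2 / 7.0861 = 0.7338
  r[W,W] = 1 (diagonal).

R is symmetric with unit diagonal. Assembling:

R = [[1, -0.5932, -0.671],
 [-0.5932, 1, 0.7338],
 [-0.671, 0.7338, 1]]


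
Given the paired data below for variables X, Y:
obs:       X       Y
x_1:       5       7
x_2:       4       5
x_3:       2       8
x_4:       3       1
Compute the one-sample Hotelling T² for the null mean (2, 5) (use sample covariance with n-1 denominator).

Step 1 — sample mean vector:
  mean(X) = (5 + 4 + 2 + 3) / 4 = 14/4 = 3.5
  mean(Y) = (7 + 5 + 8 + 1) / 4 = 21/4 = 5.25
  x̄ = (3.5, 5.25),  deviation x̄ - mu_0 = (3.5, 5.25) - (2, 5) = (1.5, 0.25).

Step 2 — sample covariance matrix, S[i,j] = (1/(n-1)) · Σ_k (x_{k,i} - mean_i) · (x_{k,j} - mean_j), divisor n-1 = 3:
  S[X,X] = ((1.5)·(1.5) + (0.5)·(0.5) + (-1.5)·(-1.5) + (-0.5)·(-0.5)) / 3 = 5/3 = 1.6667
  S[X,Y] = ((1.5)·(1.75) + (0.5)·(-0.25) + (-1.5)·(2.75) + (-0.5)·(-4.25)) / 3 = 0.5/3 = 0.1667
  S[Y,Y] = ((1.75)·(1.75) + (-0.25)·(-0.25) + (2.75)·(2.75) + (-4.25)·(-4.25)) / 3 = 28.75/3 = 9.5833
  S = [[1.6667, 0.1667],
 [0.1667, 9.5833]].

Step 3 — invert S. det(S) = 1.6667·9.5833 - (0.1667)² = 15.9444.
  S^{-1} = (1/det) · [[d, -b], [-b, a]] = [[0.601, -0.0105],
 [-0.0105, 0.1045]].

Step 4 — quadratic form (x̄ - mu_0)^T · S^{-1} · (x̄ - mu_0):
  S^{-1} · (x̄ - mu_0) = (0.899, 0.0105),
  (x̄ - mu_0)^T · [...] = (1.5)·(0.899) + (0.25)·(0.0105) = 1.351.

Step 5 — scale by n: T² = 4 · 1.351 = 5.4042.

T² ≈ 5.4042


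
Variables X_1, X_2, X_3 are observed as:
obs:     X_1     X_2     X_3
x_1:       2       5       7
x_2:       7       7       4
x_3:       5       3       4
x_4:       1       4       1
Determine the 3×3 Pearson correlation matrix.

Step 1 — column means:
  mean(X_1) = (2 + 7 + 5 + 1) / 4 = 15/4 = 3.75
  mean(X_2) = (5 + 7 + 3 + 4) / 4 = 19/4 = 4.75
  mean(X_3) = (7 + 4 + 4 + 1) / 4 = 16/4 = 4

Step 2 — sample variances and covariances s[i,j] = (1/(n-1)) · Σ_k (x_{k,i} - mean_i) · (x_{k,j} - mean_j), with n-1 = 3:
  s[X_1,X_1] = ((-1.75)·(-1.75) + (3.25)·(3.25) + (1.25)·(1.25) + (-2.75)·(-2.75)) / 3 = 22.75/3 = 7.5833
  s[X_1,X_2] = ((-1.75)·(0.25) + (3.25)·(2.25) + (1.25)·(-1.75) + (-2.75)·(-0.75)) / 3 = 6.75/3 = 2.25
  s[X_1,X_3] = ((-1.75)·(3) + (3.25)·(0) + (1.25)·(0) + (-2.75)·(-3)) / 3 = 3/3 = 1
  s[X_2,X_2] = ((0.25)·(0.25) + (2.25)·(2.25) + (-1.75)·(-1.75) + (-0.75)·(-0.75)) / 3 = 8.75/3 = 2.9167
  s[X_2,X_3] = ((0.25)·(3) + (2.25)·(0) + (-1.75)·(0) + (-0.75)·(-3)) / 3 = 3/3 = 1
  s[X_3,X_3] = ((3)·(3) + (0)·(0) + (0)·(0) + (-3)·(-3)) / 3 = 18/3 = 6
  Sample standard deviations s_i = √(s[i,i]):
  s(X_1) = √(7.5833) = 2.7538
  s(X_2) = √(2.9167) = 1.7078
  s(X_3) = √(6) = 2.4495

Step 3 — r_{ij} = s_{ij} / (s_i · s_j):
  r[X_1,X_1] = 1 (diagonal).
  r[X_1,X_2] = 2.25 / (2.7538 · 1.7078) = 2.25 / 4.703 = 0.4784
  r[X_1,X_3] = 1 / (2.7538 · 2.4495) = 1 / 6.7454 = 0.1482
  r[X_2,X_2] = 1 (diagonal).
  r[X_2,X_3] = 1 / (1.7078 · 2.4495) = 1 / 4.1833 = 0.239
  r[X_3,X_3] = 1 (diagonal).

R is symmetric with unit diagonal. Assembling:

R = [[1, 0.4784, 0.1482],
 [0.4784, 1, 0.239],
 [0.1482, 0.239, 1]]


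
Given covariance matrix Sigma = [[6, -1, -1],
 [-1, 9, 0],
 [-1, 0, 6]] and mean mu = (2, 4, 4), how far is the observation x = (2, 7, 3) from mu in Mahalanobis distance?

Step 1 — centre the observation: (x - mu) = (0, 3, -1).

Step 2 — invert Sigma (cofactor / det for 3×3, or solve directly):
  Sigma^{-1} = [[0.1748, 0.0194, 0.0291],
 [0.0194, 0.1133, 0.0032],
 [0.0291, 0.0032, 0.1715]].

Step 3 — form the quadratic (x - mu)^T · Sigma^{-1} · (x - mu):
  Sigma^{-1} · (x - mu) = (0.0291, 0.3366, -0.1618).
  (x - mu)^T · [Sigma^{-1} · (x - mu)] = (0)·(0.0291) + (3)·(0.3366) + (-1)·(-0.1618) = 1.1715.

Step 4 — take square root: d = √(1.1715) ≈ 1.0824.

d(x, mu) = √(1.1715) ≈ 1.0824


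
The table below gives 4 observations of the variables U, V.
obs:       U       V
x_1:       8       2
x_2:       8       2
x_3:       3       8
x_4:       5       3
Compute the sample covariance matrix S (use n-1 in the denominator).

Step 1 — column means:
  mean(U) = (8 + 8 + 3 + 5) / 4 = 24/4 = 6
  mean(V) = (2 + 2 + 8 + 3) / 4 = 15/4 = 3.75

Step 2 — sample covariance S[i,j] = (1/(n-1)) · Σ_k (x_{k,i} - mean_i) · (x_{k,j} - mean_j), with n-1 = 3.
  S[U,U] = ((2)·(2) + (2)·(2) + (-3)·(-3) + (-1)·(-1)) / 3 = 18/3 = 6
  S[U,V] = ((2)·(-1.75) + (2)·(-1.75) + (-3)·(4.25) + (-1)·(-0.75)) / 3 = -19/3 = -6.3333
  S[V,V] = ((-1.75)·(-1.75) + (-1.75)·(-1.75) + (4.25)·(4.25) + (-0.75)·(-0.75)) / 3 = 24.75/3 = 8.25

S is symmetric (S[j,i] = S[i,j]). Assembling:

S = [[6, -6.3333],
 [-6.3333, 8.25]]


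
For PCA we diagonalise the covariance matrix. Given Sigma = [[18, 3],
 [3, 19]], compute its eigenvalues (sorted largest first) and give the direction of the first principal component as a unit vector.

Step 1 — characteristic polynomial of 2×2 Sigma:
  det(Sigma - λI) = λ² - trace · λ + det = 0.
  trace = 18 + 19 = 37, det = 18·19 - (3)² = 333.
Step 2 — discriminant:
  Δ = trace² - 4·det = 1369 - 1332 = 37.
Step 3 — eigenvalues:
  λ = (trace ± √Δ)/2 = (37 ± 6.0828)/2,
  λ_1 = 21.5414,  λ_2 = 15.4586.

Step 4 — unit eigenvector for λ_1: solve (Sigma - λ_1 I)v = 0. First row:
  (18 - 21.5414)·v_x + (3)·v_y = 0, i.e. (-3.5414)·v_x + (3)·v_y = 0,
  so v ∝ (b, λ_1 - a) = (3, 3.5414) = u.
  ||u|| = √((3)² + (3.5414)²) = √(21.5414) ≈ 4.6413,
  v_1 = u/||u|| ≈ (0.6464, 0.763) (||v_1|| = 1).

λ_1 = 21.5414,  λ_2 = 15.4586;  v_1 ≈ (0.6464, 0.763)


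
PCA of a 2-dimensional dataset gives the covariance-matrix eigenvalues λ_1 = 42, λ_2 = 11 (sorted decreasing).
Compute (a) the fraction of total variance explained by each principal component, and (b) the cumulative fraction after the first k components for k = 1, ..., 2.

Step 1 — total variance = trace(Sigma) = Σ λ_i = 42 + 11 = 53.

Step 2 — fraction explained by component i = λ_i / Σ λ:
  PC1: 42/53 = 0.7925
  PC2: 11/53 = 0.2075

Step 3 — cumulative fraction after k components = (λ_1 + ... + λ_k) / Σ λ:
  k = 1: 42/53 = 0.7925
  k = 2: (42 + 11)/53 = 53/53 = 1

Summary (fraction, with percent):

explained: PC1 0.7925 (79.25%), PC2 0.2075 (20.75%);  cumulative: 0.7925, 1


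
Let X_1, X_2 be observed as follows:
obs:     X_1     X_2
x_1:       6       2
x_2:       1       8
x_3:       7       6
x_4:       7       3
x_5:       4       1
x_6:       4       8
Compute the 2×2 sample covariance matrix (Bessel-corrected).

Step 1 — column means:
  mean(X_1) = (6 + 1 + 7 + 7 + 4 + 4) / 6 = 29/6 = 4.8333
  mean(X_2) = (2 + 8 + 6 + 3 + 1 + 8) / 6 = 28/6 = 4.6667

Step 2 — sample covariance S[i,j] = (1/(n-1)) · Σ_k (x_{k,i} - mean_i) · (x_{k,j} - mean_j), with n-1 = 5.
  S[X_1,X_1] = ((1.1667)·(1.1667) + (-3.8333)·(-3.8333) + (2.1667)·(2.1667) + (2.1667)·(2.1667) + (-0.8333)·(-0.8333) + (-0.8333)·(-0.8333)) / 5 = 26.8333/5 = 5.3667
  S[X_1,X_2] = ((1.1667)·(-2.6667) + (-3.8333)·(3.3333) + (2.1667)·(1.3333) + (2.1667)·(-1.6667) + (-0.8333)·(-3.6667) + (-0.8333)·(3.3333)) / 5 = -16.3333/5 = -3.2667
  S[X_2,X_2] = ((-2.6667)·(-2.6667) + (3.3333)·(3.3333) + (1.3333)·(1.3333) + (-1.6667)·(-1.6667) + (-3.6667)·(-3.6667) + (3.3333)·(3.3333)) / 5 = 47.3333/5 = 9.4667

S is symmetric (S[j,i] = S[i,j]). Assembling:

S = [[5.3667, -3.2667],
 [-3.2667, 9.4667]]
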